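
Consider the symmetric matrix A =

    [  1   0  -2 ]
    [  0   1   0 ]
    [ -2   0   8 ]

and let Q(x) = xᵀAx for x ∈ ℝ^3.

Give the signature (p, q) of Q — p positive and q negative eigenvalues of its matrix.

Symmetric row and column elimination reduces A to a congruent diagonal form with pivots 1, 1, 4.
That gives 3 positive pivots.

(3, 0)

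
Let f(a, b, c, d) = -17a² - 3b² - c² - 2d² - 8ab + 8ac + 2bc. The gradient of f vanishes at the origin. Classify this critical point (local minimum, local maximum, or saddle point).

The Hessian at the origin is H = [[-34, -8, 8, 0], [-8, -6, 2, 0], [8, 2, -2, 0], [0, 0, 0, -4]].
Congruent diagonalization of H (simultaneous row and column reduction) yields pivots -34, -70/17, -4/35, -4.
Counting signs: 4 negative.
H is negative definite, so the origin is a strict local maximum.

local maximum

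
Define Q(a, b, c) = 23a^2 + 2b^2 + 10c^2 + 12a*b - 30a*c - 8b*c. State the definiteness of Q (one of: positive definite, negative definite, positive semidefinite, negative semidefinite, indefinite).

The symmetric matrix of Q is A = [[23, 6, -15], [6, 2, -4], [-15, -4, 10]].
Leading principal minors: Δ_1 = 23, Δ_2 = 10, Δ_3 = 2.
All leading principal minors are positive, so by Sylvester's criterion Q is positive definite.

positive definite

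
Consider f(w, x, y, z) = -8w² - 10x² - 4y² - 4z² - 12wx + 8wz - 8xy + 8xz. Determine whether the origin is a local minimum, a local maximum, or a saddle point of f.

The Hessian at the origin is H = [[-16, -12, 0, 8], [-12, -20, -8, 8], [0, -8, -8, 0], [8, 8, 0, -8]].
An LDLᵀ factorisation of H has diagonal entries -16, -11, -24/11, -8/3.
That gives 4 negative pivots.
H is negative definite, so the origin is a strict local maximum.

local maximum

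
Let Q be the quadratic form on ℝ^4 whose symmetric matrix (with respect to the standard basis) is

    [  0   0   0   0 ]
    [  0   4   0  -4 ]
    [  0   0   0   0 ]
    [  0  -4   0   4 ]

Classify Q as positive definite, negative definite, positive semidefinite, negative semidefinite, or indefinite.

Row-reducing A symmetrically gives the diagonal entries 0, 4, 0, 0.
Counting signs: 1 positive, 3 zero.
Hence Q is positive semidefinite.

positive semidefinite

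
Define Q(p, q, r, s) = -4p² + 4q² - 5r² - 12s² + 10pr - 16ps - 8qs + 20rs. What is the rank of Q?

3

The symmetric matrix is A = [[-4, 0, 5, -8], [0, 4, 0, -4], [5, 0, -5, 10], [-8, -4, 10, -12]].
Row-reducing A symmetrically gives the diagonal entries -4, 4, 5/4, 0.
That gives 2 positive, 1 negative, 1 zero pivots.
The rank is the number of nonzero pivots: 3.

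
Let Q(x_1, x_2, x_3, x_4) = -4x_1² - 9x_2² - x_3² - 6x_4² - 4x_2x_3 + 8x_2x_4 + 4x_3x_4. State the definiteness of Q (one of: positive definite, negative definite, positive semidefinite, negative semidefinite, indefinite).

The symmetric matrix of Q is A = [[-4, 0, 0, 0], [0, -9, -2, 4], [0, -2, -1, 2], [0, 4, 2, -6]].
Leading principal minors: Δ_1 = -4, Δ_2 = 36, Δ_3 = -20, Δ_4 = 40.
The signs alternate starting with Δ_1 < 0, so by Sylvester's criterion Q is negative definite.

negative definite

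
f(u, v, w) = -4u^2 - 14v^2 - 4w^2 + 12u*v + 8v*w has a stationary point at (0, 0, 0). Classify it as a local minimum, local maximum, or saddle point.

The Hessian at the origin is H = [[-8, 12, 0], [12, -28, 8], [0, 8, -8]].
Symmetric row and column elimination reduces H to a congruent diagonal form with pivots -8, -10, -8/5.
Counting signs: 3 negative.
H is negative definite, so the origin is a strict local maximum.

local maximum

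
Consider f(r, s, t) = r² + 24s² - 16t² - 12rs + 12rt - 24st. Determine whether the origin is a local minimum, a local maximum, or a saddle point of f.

The Hessian at the origin is H = [[2, -12, 12], [-12, 48, -24], [12, -24, -32]].
Applying the same elementary operations to the rows and columns of H produces a congruent diagonal matrix with entries 2, -24, -8.
That gives 1 positive, 2 negative pivots.
H is indefinite, so the origin is a saddle point.

saddle point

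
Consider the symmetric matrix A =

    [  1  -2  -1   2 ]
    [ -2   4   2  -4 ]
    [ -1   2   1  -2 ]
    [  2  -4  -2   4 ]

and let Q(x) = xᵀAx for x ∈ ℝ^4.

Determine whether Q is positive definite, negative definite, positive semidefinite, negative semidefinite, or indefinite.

positive semidefinite

Symmetric row and column elimination reduces A to a congruent diagonal form with pivots 1, 0, 0, 0.
So there are 1 positive, 3 zero pivots.
Hence Q is positive semidefinite.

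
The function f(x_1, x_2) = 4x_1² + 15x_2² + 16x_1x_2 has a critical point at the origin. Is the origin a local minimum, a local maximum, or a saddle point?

The Hessian at the origin is H = [[8, 16], [16, 30]].
det H = 8·30 − (16)² = -16 < 0, so H is indefinite.
Therefore the origin is a saddle point.

saddle point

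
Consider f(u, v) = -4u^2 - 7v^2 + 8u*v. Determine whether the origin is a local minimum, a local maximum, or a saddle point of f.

local maximum

The Hessian at the origin is H = [[-8, 8], [8, -14]].
det H = -8·-14 − (8)² = 48 > 0 and H[1,1] = -8 < 0, so H is negative definite.
Therefore the origin is a local maximum.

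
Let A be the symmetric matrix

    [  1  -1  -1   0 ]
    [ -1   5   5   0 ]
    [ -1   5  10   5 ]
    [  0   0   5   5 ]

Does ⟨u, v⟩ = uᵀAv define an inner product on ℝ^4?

Applying the same elementary operations to the rows and columns of A produces a congruent diagonal matrix with entries 1, 4, 5, 0.
That gives 3 positive, 1 zero pivots.
Hence Q is positive semidefinite.
⟨·,·⟩ is an inner product exactly when A is positive definite.

no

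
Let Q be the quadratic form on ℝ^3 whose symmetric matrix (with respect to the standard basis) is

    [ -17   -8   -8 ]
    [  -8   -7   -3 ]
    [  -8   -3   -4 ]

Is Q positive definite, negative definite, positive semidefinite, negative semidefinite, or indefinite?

Leading principal minors: Δ_1 = -17, Δ_2 = 55, Δ_3 = -3.
The signs alternate starting with Δ_1 < 0, so by Sylvester's criterion Q is negative definite.

negative definite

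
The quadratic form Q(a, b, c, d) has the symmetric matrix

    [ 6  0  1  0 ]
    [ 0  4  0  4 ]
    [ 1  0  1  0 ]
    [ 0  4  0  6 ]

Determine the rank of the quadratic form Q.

Row-reducing A symmetrically gives the diagonal entries 6, 4, 5/6, 2.
So there are 4 positive pivots.
The rank is the number of nonzero pivots: 4.

4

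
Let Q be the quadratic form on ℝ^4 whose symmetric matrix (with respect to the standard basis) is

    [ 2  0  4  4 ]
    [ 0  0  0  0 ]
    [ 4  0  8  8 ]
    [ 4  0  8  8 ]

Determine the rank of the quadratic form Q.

1

Applying the same elementary operations to the rows and columns of A produces a congruent diagonal matrix with entries 2, 0, 0, 0.
That gives 1 positive, 3 zero pivots.
The rank is the number of nonzero pivots: 1.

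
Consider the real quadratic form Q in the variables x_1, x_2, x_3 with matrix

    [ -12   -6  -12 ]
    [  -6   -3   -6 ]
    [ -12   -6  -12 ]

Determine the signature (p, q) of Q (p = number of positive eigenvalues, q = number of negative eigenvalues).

Congruent diagonalization of A (simultaneous row and column reduction) yields pivots -12, 0, 0.
That gives 1 negative, 2 zero pivots.

(0, 1)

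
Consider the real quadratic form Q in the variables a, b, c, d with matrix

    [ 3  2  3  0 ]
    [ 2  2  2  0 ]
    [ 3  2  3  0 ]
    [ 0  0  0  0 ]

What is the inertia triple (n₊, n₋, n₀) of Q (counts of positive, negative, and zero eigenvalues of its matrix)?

Congruent diagonalization of A (simultaneous row and column reduction) yields pivots 3, 2/3, 0, 0.
Counting signs: 2 positive, 2 zero.

(2, 0, 2)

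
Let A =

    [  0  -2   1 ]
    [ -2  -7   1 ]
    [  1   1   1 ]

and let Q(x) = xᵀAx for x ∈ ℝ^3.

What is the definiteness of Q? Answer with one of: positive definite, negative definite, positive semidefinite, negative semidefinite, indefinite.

indefinite

A is congruent to a diagonal matrix with 2 positive, 1 negative and 0 zero entries, so Q is indefinite.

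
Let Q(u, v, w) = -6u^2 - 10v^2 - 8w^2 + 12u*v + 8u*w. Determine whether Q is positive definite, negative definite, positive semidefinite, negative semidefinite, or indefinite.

negative definite

The symmetric matrix of Q is A = [[-6, 6, 4], [6, -10, 0], [4, 0, -8]].
Leading principal minors: Δ_1 = -6, Δ_2 = 24, Δ_3 = -32.
The signs alternate starting with Δ_1 < 0, so by Sylvester's criterion Q is negative definite.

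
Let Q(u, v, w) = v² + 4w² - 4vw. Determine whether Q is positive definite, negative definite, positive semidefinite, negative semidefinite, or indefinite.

positive semidefinite

Write A = [[0, 0, 0], [0, 1, -2], [0, -2, 4]].
Row-reducing A symmetrically gives the diagonal entries 0, 1, 0.
That gives 1 positive, 2 zero pivots.
Hence Q is positive semidefinite.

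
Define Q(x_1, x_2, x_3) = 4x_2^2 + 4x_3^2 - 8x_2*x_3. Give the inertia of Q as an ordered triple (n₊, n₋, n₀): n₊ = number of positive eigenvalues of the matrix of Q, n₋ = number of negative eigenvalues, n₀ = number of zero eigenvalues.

The symmetric matrix is A = [[0, 0, 0], [0, 4, -4], [0, -4, 4]].
Symmetric row and column elimination reduces A to a congruent diagonal form with pivots 0, 4, 0.
So there are 1 positive, 2 zero pivots.

(1, 0, 2)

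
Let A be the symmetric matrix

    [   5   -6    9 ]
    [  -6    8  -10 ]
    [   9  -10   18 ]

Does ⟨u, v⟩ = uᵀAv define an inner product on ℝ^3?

yes

Applying the same elementary operations to the rows and columns of A produces a congruent diagonal matrix with entries 5, 4/5, 1.
Counting signs: 3 positive.
Hence Q is positive definite.
⟨·,·⟩ is an inner product exactly when A is positive definite.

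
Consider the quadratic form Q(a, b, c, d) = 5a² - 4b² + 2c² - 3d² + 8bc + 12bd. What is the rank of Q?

3

Write A = [[5, 0, 0, 0], [0, -4, 4, 6], [0, 4, 2, 0], [0, 6, 0, -3]].
Row-reducing A symmetrically gives the diagonal entries 5, -4, 6, 0.
So there are 2 positive, 1 negative, 1 zero pivots.
The rank is the number of nonzero pivots: 3.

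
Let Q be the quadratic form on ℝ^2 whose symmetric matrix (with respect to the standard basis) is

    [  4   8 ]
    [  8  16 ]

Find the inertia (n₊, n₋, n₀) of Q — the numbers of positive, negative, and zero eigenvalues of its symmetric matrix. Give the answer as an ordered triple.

Row-reducing A symmetrically gives the diagonal entries 4, 0.
So there are 1 positive, 1 zero pivots.

(1, 0, 1)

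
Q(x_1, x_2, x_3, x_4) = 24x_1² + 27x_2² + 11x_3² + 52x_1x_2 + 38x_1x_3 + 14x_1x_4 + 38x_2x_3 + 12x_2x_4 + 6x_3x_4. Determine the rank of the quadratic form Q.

The symmetric matrix is A = [[24, 26, 19, 7], [26, 27, 19, 6], [19, 19, 11, 3], [7, 6, 3, 0]].
Congruent diagonalization of A (simultaneous row and column reduction) yields pivots 24, -7/6, -53/28, 10/53.
That gives 2 positive, 2 negative pivots.
The rank is the number of nonzero pivots: 4.

4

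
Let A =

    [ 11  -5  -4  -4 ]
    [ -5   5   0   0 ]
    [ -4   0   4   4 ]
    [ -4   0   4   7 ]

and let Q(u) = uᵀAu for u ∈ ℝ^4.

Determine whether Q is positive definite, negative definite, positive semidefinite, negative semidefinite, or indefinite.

positive definite

Symmetric row and column elimination reduces A to a congruent diagonal form with pivots 11, 30/11, 4/3, 3.
That gives 4 positive pivots.
Hence Q is positive definite.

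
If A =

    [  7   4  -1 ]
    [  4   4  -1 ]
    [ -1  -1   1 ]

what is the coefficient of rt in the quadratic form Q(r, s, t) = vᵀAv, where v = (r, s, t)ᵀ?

The coefficient of rt is A[1,3] + A[3,1] = 2·(-1) = -2.

-2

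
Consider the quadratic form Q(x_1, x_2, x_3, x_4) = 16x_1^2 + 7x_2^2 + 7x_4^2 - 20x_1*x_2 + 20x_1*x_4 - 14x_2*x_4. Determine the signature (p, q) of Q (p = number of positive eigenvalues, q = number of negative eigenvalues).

(2, 0)

The associated matrix is A = [[16, -10, 0, 10], [-10, 7, 0, -7], [0, 0, 0, 0], [10, -7, 0, 7]].
Applying the same elementary operations to the rows and columns of A produces a congruent diagonal matrix with entries 16, 3/4, 0, 0.
Counting signs: 2 positive, 2 zero.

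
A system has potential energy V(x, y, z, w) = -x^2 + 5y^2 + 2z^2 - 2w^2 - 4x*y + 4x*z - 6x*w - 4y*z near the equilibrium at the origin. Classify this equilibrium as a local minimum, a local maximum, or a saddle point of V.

The Hessian at the origin is H = [[-2, -4, 4, -6], [-4, 10, -4, 0], [4, -4, 4, 0], [-6, 0, 0, -4]].
An LDLᵀ factorisation of H has diagonal entries -2, 18, 4, 2.
That gives 3 positive, 1 negative pivots.
H is indefinite, so the origin is a saddle point.

saddle point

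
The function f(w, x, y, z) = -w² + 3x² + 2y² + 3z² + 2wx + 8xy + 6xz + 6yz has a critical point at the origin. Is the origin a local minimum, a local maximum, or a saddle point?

The Hessian at the origin is H = [[-2, 2, 0, 0], [2, 6, 8, 6], [0, 8, 4, 6], [0, 6, 6, 6]].
Row-reducing H symmetrically gives the diagonal entries -2, 8, -4, 3/2.
That gives 2 positive, 2 negative pivots.
H is indefinite, so the origin is a saddle point.

saddle point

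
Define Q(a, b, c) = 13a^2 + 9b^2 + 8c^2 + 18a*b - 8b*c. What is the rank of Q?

3

Write A = [[13, 9, 0], [9, 9, -4], [0, -4, 8]].
Congruent diagonalization of A (simultaneous row and column reduction) yields pivots 13, 36/13, 20/9.
So there are 3 positive pivots.
The rank is the number of nonzero pivots: 3.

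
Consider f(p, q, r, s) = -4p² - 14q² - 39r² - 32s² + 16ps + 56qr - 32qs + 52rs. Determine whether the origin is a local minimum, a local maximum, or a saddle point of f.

saddle point

The Hessian at the origin is H = [[-8, 0, 0, 16], [0, -28, 56, -32], [0, 56, -78, 52], [16, -32, 52, -64]].
Row-reducing H symmetrically gives the diagonal entries -8, -28, 34, 40/119.
That gives 2 positive, 2 negative pivots.
H is indefinite, so the origin is a saddle point.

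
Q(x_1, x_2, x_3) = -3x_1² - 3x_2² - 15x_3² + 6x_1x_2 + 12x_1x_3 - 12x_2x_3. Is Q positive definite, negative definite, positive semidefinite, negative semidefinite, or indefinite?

Write A = [[-3, 3, 6], [3, -3, -6], [6, -6, -15]].
Congruent diagonalization of A (simultaneous row and column reduction) yields pivots -3, 0, -3.
That gives 2 negative, 1 zero pivots.
Hence Q is negative semidefinite.

negative semidefinite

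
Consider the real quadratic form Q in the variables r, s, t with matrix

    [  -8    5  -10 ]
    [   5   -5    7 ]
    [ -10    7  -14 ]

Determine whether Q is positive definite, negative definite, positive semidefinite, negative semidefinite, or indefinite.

negative definite

Congruent diagonalization of A (simultaneous row and column reduction) yields pivots -8, -15/8, -6/5.
So there are 3 negative pivots.
Hence Q is negative definite.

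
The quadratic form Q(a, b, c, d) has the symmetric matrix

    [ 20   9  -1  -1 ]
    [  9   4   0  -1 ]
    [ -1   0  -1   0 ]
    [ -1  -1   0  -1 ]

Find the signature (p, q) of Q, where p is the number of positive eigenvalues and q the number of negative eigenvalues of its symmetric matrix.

Congruent diagonalization of A (simultaneous row and column reduction) yields pivots 20, -1/20, 3, -10/3.
So there are 2 positive, 2 negative pivots.

(2, 2)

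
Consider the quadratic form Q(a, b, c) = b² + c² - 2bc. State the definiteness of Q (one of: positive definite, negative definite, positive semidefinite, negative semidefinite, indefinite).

positive semidefinite

The associated matrix is A = [[0, 0, 0], [0, 1, -1], [0, -1, 1]].
Symmetric row and column elimination reduces A to a congruent diagonal form with pivots 0, 1, 0.
Counting signs: 1 positive, 2 zero.
Hence Q is positive semidefinite.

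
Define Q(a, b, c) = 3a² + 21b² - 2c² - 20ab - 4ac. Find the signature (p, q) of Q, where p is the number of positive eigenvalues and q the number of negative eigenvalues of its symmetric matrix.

(2, 1)

The symmetric matrix is A = [[3, -10, -2], [-10, 21, 0], [-2, 0, -2]].
Congruent diagonalization of A (simultaneous row and column reduction) yields pivots 3, -37/3, 10/37.
Counting signs: 2 positive, 1 negative.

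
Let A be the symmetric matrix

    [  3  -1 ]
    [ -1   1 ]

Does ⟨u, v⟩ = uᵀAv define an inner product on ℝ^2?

Row-reducing A symmetrically gives the diagonal entries 3, 2/3.
That gives 2 positive pivots.
Hence Q is positive definite.
⟨·,·⟩ is an inner product exactly when A is positive definite.

yes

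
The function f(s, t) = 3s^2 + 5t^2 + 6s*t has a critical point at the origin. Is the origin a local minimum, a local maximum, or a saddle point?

local minimum

The Hessian at the origin is H = [[6, 6], [6, 10]].
det H = 6·10 − (6)² = 24 > 0 and H[1,1] = 6 > 0, so H is positive definite.
Therefore the origin is a local minimum.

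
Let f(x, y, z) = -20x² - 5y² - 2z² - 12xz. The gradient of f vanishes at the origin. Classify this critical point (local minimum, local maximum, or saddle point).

The Hessian at the origin is H = [[-40, 0, -12], [0, -10, 0], [-12, 0, -4]].
Applying the same elementary operations to the rows and columns of H produces a congruent diagonal matrix with entries -40, -10, -2/5.
Counting signs: 3 negative.
H is negative definite, so the origin is a strict local maximum.

local maximum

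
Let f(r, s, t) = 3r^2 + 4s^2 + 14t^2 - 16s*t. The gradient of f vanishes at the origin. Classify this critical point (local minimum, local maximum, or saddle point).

saddle point

The Hessian at the origin is H = [[6, 0, 0], [0, 8, -16], [0, -16, 28]].
Row-reducing H symmetrically gives the diagonal entries 6, 8, -4.
That gives 2 positive, 1 negative pivots.
H is indefinite, so the origin is a saddle point.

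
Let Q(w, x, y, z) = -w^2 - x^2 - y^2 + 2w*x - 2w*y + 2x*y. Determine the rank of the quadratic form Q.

1

Write A = [[-1, 1, -1, 0], [1, -1, 1, 0], [-1, 1, -1, 0], [0, 0, 0, 0]].
Congruent diagonalization of A (simultaneous row and column reduction) yields pivots -1, 0, 0, 0.
Counting signs: 1 negative, 3 zero.
The rank is the number of nonzero pivots: 1.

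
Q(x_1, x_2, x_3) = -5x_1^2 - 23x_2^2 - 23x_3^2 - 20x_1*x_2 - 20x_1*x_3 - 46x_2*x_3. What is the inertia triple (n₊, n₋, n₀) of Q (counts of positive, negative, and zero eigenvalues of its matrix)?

Write A = [[-5, -10, -10], [-10, -23, -23], [-10, -23, -23]].
Symmetric row and column elimination reduces A to a congruent diagonal form with pivots -5, -3, 0.
Counting signs: 2 negative, 1 zero.

(0, 2, 1)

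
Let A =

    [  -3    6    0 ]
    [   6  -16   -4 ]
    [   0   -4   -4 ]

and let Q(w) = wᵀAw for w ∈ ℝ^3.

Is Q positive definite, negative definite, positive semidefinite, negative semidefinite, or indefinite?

negative semidefinite

Symmetric row and column elimination reduces A to a congruent diagonal form with pivots -3, -4, 0.
Counting signs: 2 negative, 1 zero.
Hence Q is negative semidefinite.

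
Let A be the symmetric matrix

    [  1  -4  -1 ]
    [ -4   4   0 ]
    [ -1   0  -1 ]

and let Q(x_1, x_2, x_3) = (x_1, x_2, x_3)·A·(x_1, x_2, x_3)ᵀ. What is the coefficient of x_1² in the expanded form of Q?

1

The coefficient of x_1² is the diagonal entry A[1,1] = 1.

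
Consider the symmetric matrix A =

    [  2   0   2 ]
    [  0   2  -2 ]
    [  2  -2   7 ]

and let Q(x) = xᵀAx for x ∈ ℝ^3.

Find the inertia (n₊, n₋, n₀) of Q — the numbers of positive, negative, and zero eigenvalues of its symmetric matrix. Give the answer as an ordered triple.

Row-reducing A symmetrically gives the diagonal entries 2, 2, 3.
That gives 3 positive pivots.

(3, 0, 0)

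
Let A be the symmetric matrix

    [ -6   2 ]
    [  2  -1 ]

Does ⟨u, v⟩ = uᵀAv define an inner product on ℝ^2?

Row-reducing A symmetrically gives the diagonal entries -6, -1/3.
Counting signs: 2 negative.
Hence Q is negative definite.
⟨·,·⟩ is an inner product exactly when A is positive definite.

no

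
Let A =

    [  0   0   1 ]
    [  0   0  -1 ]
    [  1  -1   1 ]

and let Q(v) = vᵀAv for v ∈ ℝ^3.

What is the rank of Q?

2

Row reduction of A gives 2 nonzero rows, so rank A = 2.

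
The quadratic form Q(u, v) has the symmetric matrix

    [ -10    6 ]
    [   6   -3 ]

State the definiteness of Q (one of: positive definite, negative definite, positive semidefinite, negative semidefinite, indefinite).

indefinite

An LDLᵀ factorisation of A has diagonal entries -10, 3/5.
That gives 1 positive, 1 negative pivots.
Hence Q is indefinite.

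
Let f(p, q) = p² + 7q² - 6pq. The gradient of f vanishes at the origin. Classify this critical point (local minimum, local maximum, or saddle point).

saddle point

The Hessian at the origin is H = [[2, -6], [-6, 14]].
det H = 2·14 − (-6)² = -8 < 0, so H is indefinite.
Therefore the origin is a saddle point.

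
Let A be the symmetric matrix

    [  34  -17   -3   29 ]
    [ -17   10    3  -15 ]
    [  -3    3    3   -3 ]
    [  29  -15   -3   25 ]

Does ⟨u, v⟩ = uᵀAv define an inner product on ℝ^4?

Leading principal minors: Δ_1 = 34, Δ_2 = 51, Δ_3 = 63, Δ_4 = 6.
All leading principal minors are positive, so by Sylvester's criterion Q is positive definite.
⟨·,·⟩ is an inner product exactly when A is positive definite.

yes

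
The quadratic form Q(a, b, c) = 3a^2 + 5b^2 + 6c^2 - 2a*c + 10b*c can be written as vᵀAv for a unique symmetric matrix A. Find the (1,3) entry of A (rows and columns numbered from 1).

The coefficient of a·c in Q is -2. For a symmetric A this equals A[1,3] + A[3,1] = 2·A[1,3].
So A[1,3] = -2/2 = -1.

-1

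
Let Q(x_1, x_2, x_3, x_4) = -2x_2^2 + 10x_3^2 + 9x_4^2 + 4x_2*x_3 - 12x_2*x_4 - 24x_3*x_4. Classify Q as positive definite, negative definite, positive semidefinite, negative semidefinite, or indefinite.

indefinite

Write A = [[0, 0, 0, 0], [0, -2, 2, -6], [0, 2, 10, -12], [0, -6, -12, 9]].
Row-reducing A symmetrically gives the diagonal entries 0, -2, 12, 0.
Counting signs: 1 positive, 1 negative, 2 zero.
Hence Q is indefinite.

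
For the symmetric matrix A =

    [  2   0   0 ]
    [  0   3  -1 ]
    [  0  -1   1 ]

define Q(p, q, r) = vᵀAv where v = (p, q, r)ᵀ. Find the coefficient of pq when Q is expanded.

0

The coefficient of pq is A[1,2] + A[2,1] = 2·0 = 0.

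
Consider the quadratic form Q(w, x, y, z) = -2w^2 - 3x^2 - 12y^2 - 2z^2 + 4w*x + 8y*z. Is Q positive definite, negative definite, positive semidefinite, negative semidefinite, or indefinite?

The symmetric matrix of Q is A = [[-2, 2, 0, 0], [2, -3, 0, 0], [0, 0, -12, 4], [0, 0, 4, -2]].
Leading principal minors: Δ_1 = -2, Δ_2 = 2, Δ_3 = -24, Δ_4 = 16.
The signs alternate starting with Δ_1 < 0, so by Sylvester's criterion Q is negative definite.

negative definite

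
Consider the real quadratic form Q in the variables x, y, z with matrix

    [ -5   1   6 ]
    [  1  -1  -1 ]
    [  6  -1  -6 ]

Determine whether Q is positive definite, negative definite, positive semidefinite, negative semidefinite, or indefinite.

indefinite

Congruent diagonalization of A (simultaneous row and column reduction) yields pivots -5, -4/5, 5/4.
So there are 1 positive, 2 negative pivots.
Hence Q is indefinite.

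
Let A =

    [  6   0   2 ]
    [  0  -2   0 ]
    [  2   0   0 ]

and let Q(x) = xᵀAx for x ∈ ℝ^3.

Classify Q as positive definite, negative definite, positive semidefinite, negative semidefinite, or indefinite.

indefinite

Congruent diagonalization of A (simultaneous row and column reduction) yields pivots 6, -2, -2/3.
Counting signs: 1 positive, 2 negative.
Hence Q is indefinite.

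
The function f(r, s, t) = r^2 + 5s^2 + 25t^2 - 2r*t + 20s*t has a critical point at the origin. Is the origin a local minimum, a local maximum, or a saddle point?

local minimum

The Hessian at the origin is H = [[2, 0, -2], [0, 10, 20], [-2, 20, 50]].
Symmetric row and column elimination reduces H to a congruent diagonal form with pivots 2, 10, 8.
That gives 3 positive pivots.
H is positive definite, so the origin is a strict local minimum.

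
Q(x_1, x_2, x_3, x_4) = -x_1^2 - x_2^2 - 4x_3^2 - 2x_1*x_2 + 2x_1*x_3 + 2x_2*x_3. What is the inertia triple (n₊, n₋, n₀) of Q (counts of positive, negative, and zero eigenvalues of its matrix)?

The symmetric matrix is A = [[-1, -1, 1, 0], [-1, -1, 1, 0], [1, 1, -4, 0], [0, 0, 0, 0]].
Row-reducing A symmetrically gives the diagonal entries -1, 0, -3, 0.
Counting signs: 2 negative, 2 zero.

(0, 2, 2)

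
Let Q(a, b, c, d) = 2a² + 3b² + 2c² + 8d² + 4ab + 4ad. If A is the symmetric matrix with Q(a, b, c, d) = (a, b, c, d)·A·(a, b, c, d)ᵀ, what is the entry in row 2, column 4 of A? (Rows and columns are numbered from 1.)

0

The coefficient of b·d in Q is 0. For a symmetric A this equals A[2,4] + A[4,2] = 2·A[2,4].
So A[2,4] = 0/2 = 0.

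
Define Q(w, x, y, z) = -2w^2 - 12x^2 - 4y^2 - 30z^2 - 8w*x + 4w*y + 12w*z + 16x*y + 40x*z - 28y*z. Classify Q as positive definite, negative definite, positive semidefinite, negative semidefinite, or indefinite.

indefinite

Write A = [[-2, -4, 2, 6], [-4, -12, 8, 20], [2, 8, -4, -14], [6, 20, -14, -30]].
An LDLᵀ factorisation of A has diagonal entries -2, -4, 2, 4.
That gives 2 positive, 2 negative pivots.
Hence Q is indefinite.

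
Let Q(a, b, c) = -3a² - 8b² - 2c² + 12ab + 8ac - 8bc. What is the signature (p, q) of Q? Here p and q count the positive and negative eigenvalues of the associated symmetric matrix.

Write A = [[-3, 6, 4], [6, -8, -4], [4, -4, -2]].
Congruent diagonalization of A (simultaneous row and column reduction) yields pivots -3, 4, -2/3.
That gives 1 positive, 2 negative pivots.

(1, 2)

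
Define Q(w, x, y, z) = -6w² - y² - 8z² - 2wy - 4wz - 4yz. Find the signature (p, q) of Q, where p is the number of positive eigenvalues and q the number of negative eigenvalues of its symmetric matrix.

The symmetric matrix is A = [[-6, 0, -1, -2], [0, 0, 0, 0], [-1, 0, -1, -2], [-2, 0, -2, -8]].
Applying the same elementary operations to the rows and columns of A produces a congruent diagonal matrix with entries -6, 0, -5/6, -4.
So there are 3 negative, 1 zero pivots.

(0, 3)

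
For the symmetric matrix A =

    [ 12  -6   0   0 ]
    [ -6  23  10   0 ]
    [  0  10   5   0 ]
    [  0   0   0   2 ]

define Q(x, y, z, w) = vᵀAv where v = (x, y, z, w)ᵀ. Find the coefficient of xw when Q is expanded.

The coefficient of xw is A[1,4] + A[4,1] = 2·0 = 0.

0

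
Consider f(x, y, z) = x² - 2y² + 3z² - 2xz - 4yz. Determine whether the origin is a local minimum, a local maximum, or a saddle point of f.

The Hessian at the origin is H = [[2, 0, -2], [0, -4, -4], [-2, -4, 6]].
An LDLᵀ factorisation of H has diagonal entries 2, -4, 8.
So there are 2 positive, 1 negative pivots.
H is indefinite, so the origin is a saddle point.

saddle point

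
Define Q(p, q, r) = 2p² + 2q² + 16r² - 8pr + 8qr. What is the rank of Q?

Write A = [[2, 0, -4], [0, 2, 4], [-4, 4, 16]].
Congruent diagonalization of A (simultaneous row and column reduction) yields pivots 2, 2, 0.
So there are 2 positive, 1 zero pivots.
The rank is the number of nonzero pivots: 2.

2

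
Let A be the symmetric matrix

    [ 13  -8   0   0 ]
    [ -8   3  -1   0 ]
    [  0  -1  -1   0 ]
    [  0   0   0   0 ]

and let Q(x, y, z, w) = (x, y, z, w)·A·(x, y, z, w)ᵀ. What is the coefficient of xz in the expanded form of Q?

The coefficient of xz is A[1,3] + A[3,1] = 2·0 = 0.

0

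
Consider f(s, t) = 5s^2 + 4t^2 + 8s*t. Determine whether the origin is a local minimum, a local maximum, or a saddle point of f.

local minimum

The Hessian at the origin is H = [[10, 8], [8, 8]].
det H = 10·8 − (8)² = 16 > 0 and H[1,1] = 10 > 0, so H is positive definite.
Therefore the origin is a local minimum.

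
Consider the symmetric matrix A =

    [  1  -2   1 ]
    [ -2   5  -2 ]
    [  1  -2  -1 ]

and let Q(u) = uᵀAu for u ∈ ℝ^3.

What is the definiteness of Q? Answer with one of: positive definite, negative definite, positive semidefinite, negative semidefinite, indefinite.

Symmetric row and column elimination reduces A to a congruent diagonal form with pivots 1, 1, -2.
So there are 2 positive, 1 negative pivots.
Hence Q is indefinite.

indefinite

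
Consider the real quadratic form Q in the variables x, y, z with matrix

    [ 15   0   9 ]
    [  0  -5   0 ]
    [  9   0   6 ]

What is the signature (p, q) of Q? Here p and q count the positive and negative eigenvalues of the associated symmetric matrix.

Congruent diagonalization of A (simultaneous row and column reduction) yields pivots 15, -5, 3/5.
That gives 2 positive, 1 negative pivots.

(2, 1)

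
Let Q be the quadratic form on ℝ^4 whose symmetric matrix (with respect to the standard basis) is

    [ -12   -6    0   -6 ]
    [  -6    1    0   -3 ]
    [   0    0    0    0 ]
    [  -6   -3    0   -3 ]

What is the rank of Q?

2

Congruent diagonalization of A (simultaneous row and column reduction) yields pivots -12, 4, 0, 0.
That gives 1 positive, 1 negative, 2 zero pivots.
The rank is the number of nonzero pivots: 2.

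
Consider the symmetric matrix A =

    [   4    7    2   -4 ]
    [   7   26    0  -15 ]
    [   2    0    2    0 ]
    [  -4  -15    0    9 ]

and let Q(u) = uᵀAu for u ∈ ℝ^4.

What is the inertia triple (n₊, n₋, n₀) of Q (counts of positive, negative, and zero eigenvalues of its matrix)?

Row-reducing A symmetrically gives the diagonal entries 4, 55/4, 6/55, 1/3.
So there are 4 positive pivots.

(4, 0, 0)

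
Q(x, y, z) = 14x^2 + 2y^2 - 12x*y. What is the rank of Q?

Write A = [[14, -6, 0], [-6, 2, 0], [0, 0, 0]].
Applying the same elementary operations to the rows and columns of A produces a congruent diagonal matrix with entries 14, -4/7, 0.
Counting signs: 1 positive, 1 negative, 1 zero.
The rank is the number of nonzero pivots: 2.

2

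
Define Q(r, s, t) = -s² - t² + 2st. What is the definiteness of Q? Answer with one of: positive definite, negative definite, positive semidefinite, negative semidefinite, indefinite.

The associated matrix is A = [[0, 0, 0], [0, -1, 1], [0, 1, -1]].
Row-reducing A symmetrically gives the diagonal entries 0, -1, 0.
That gives 1 negative, 2 zero pivots.
Hence Q is negative semidefinite.

negative semidefinite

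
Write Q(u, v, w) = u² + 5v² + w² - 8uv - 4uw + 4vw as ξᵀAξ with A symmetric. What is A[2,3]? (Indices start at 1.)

The coefficient of v·w in Q is 4. For a symmetric A this equals A[2,3] + A[3,2] = 2·A[2,3].
So A[2,3] = 4/2 = 2.

2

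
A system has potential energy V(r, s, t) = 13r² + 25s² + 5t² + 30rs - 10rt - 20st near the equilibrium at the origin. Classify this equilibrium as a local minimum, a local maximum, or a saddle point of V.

local minimum

The Hessian at the origin is H = [[26, 30, -10], [30, 50, -20], [-10, -20, 10]].
Row-reducing H symmetrically gives the diagonal entries 26, 200/13, 3/2.
Counting signs: 3 positive.
H is positive definite, so the origin is a strict local minimum.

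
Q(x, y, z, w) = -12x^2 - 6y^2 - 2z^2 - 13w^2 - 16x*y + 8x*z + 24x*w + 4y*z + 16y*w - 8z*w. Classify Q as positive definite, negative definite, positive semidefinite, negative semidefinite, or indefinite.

negative semidefinite

The associated matrix is A = [[-12, -8, 4, 12], [-8, -6, 2, 8], [4, 2, -2, -4], [12, 8, -4, -13]].
Row-reducing A symmetrically gives the diagonal entries -12, -2/3, 0, -1.
So there are 3 negative, 1 zero pivots.
Hence Q is negative semidefinite.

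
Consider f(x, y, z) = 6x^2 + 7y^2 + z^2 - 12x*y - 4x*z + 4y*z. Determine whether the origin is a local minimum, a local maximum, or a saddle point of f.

The Hessian at the origin is H = [[12, -12, -4], [-12, 14, 4], [-4, 4, 2]].
Congruent diagonalization of H (simultaneous row and column reduction) yields pivots 12, 2, 2/3.
That gives 3 positive pivots.
H is positive definite, so the origin is a strict local minimum.

local minimum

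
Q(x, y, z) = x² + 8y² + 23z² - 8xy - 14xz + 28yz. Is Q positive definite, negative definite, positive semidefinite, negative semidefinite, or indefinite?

The associated matrix is A = [[1, -4, -7], [-4, 8, 14], [-7, 14, 23]].
Symmetric row and column elimination reduces A to a congruent diagonal form with pivots 1, -8, -3/2.
So there are 1 positive, 2 negative pivots.
Hence Q is indefinite.

indefinite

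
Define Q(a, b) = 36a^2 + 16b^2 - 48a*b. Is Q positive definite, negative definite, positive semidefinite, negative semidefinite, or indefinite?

positive semidefinite

The symmetric matrix is A = [[36, -24], [-24, 16]].
Row-reducing A symmetrically gives the diagonal entries 36, 0.
Counting signs: 1 positive, 1 zero.
Hence Q is positive semidefinite.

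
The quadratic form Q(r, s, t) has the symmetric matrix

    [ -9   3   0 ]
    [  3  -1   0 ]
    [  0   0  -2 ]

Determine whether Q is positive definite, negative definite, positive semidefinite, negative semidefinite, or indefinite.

Congruent diagonalization of A (simultaneous row and column reduction) yields pivots -9, 0, -2.
Counting signs: 2 negative, 1 zero.
Hence Q is negative semidefinite.

negative semidefinite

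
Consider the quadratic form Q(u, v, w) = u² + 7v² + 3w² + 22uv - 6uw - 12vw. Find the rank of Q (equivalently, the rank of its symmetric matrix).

The associated matrix is A = [[1, 11, -3], [11, 7, -6], [-3, -6, 3]].
An LDLᵀ factorisation of A has diagonal entries 1, -114, 15/38.
That gives 2 positive, 1 negative pivots.
The rank is the number of nonzero pivots: 3.

3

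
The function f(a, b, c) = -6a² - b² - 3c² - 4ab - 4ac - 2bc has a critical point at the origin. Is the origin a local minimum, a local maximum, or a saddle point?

local maximum

The Hessian at the origin is H = [[-12, -4, -4], [-4, -2, -2], [-4, -2, -6]].
An LDLᵀ factorisation of H has diagonal entries -12, -2/3, -4.
So there are 3 negative pivots.
H is negative definite, so the origin is a strict local maximum.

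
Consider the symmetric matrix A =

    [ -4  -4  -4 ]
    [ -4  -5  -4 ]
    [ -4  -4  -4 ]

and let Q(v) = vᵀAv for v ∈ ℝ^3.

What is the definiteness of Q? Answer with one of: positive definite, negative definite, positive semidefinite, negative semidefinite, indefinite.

negative semidefinite

Row-reducing A symmetrically gives the diagonal entries -4, -1, 0.
So there are 2 negative, 1 zero pivots.
Hence Q is negative semidefinite.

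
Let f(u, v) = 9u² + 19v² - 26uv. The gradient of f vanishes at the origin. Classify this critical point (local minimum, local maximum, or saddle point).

local minimum

The Hessian at the origin is H = [[18, -26], [-26, 38]].
det H = 18·38 − (-26)² = 8 > 0 and H[1,1] = 18 > 0, so H is positive definite.
Therefore the origin is a local minimum.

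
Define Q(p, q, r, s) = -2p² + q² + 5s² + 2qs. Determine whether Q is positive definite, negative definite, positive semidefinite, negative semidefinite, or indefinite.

indefinite

The symmetric matrix is A = [[-2, 0, 0, 0], [0, 1, 0, 1], [0, 0, 0, 0], [0, 1, 0, 5]].
Applying the same elementary operations to the rows and columns of A produces a congruent diagonal matrix with entries -2, 1, 0, 4.
Counting signs: 2 positive, 1 negative, 1 zero.
Hence Q is indefinite.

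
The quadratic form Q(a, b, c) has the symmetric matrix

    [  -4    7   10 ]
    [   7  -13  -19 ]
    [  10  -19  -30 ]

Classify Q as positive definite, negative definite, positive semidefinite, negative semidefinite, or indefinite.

Congruent diagonalization of A (simultaneous row and column reduction) yields pivots -4, -3/4, -2.
So there are 3 negative pivots.
Hence Q is negative definite.

negative definite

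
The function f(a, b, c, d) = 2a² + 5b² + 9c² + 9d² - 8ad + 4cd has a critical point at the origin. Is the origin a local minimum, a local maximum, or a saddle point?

The Hessian at the origin is H = [[4, 0, 0, -8], [0, 10, 0, 0], [0, 0, 18, 4], [-8, 0, 4, 18]].
Congruent diagonalization of H (simultaneous row and column reduction) yields pivots 4, 10, 18, 10/9.
So there are 4 positive pivots.
H is positive definite, so the origin is a strict local minimum.

local minimum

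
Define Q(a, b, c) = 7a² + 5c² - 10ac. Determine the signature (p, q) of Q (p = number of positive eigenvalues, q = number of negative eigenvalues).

(2, 0)

Write A = [[7, 0, -5], [0, 0, 0], [-5, 0, 5]].
Applying the same elementary operations to the rows and columns of A produces a congruent diagonal matrix with entries 7, 0, 10/7.
That gives 2 positive, 1 zero pivots.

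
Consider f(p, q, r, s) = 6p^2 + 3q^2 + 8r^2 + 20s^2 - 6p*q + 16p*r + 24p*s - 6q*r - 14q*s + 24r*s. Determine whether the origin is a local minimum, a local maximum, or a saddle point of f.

saddle point

The Hessian at the origin is H = [[12, -6, 16, 24], [-6, 6, -6, -14], [16, -6, 16, 24], [24, -14, 24, 40]].
Congruent diagonalization of H (simultaneous row and column reduction) yields pivots 12, 3, -20/3, -8/3.
Counting signs: 2 positive, 2 negative.
H is indefinite, so the origin is a saddle point.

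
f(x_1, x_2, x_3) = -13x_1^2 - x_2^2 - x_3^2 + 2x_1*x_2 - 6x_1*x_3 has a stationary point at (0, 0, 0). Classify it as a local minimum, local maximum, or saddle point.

The Hessian at the origin is H = [[-26, 2, -6], [2, -2, 0], [-6, 0, -2]].
Row-reducing H symmetrically gives the diagonal entries -26, -24/13, -1/2.
That gives 3 negative pivots.
H is negative definite, so the origin is a strict local maximum.

local maximum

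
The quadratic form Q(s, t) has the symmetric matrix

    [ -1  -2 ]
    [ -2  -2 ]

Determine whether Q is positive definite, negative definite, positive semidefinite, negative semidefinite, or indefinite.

For the 2×2 matrix [[-1, -2], [-2, -2]]: det = -1·-2 − (-2)² = -2, trace = -3.
det < 0 so the eigenvalues have opposite signs; the form is indefinite.

indefinite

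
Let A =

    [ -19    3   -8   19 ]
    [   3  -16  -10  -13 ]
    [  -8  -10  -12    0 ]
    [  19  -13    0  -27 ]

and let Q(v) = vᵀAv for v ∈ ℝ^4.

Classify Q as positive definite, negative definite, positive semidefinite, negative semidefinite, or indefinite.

negative definite

Leading principal minors: Δ_1 = -19, Δ_2 = 295, Δ_3 = -136, Δ_4 = 48.
The signs alternate starting with Δ_1 < 0, so by Sylvester's criterion Q is negative definite.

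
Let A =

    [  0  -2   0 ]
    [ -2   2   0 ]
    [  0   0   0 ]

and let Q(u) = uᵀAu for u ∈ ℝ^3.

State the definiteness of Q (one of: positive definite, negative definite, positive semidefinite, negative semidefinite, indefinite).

A is congruent to a diagonal matrix with 1 positive, 1 negative and 1 zero entries, so Q is indefinite.

indefinite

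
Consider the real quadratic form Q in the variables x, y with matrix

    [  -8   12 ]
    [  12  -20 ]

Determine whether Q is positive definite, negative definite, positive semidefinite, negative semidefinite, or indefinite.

negative definite

An LDLᵀ factorisation of A has diagonal entries -8, -2.
That gives 2 negative pivots.
Hence Q is negative definite.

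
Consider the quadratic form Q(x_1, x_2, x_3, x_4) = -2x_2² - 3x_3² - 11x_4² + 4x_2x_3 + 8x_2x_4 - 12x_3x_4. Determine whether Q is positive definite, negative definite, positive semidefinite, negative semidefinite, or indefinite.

The symmetric matrix is A = [[0, 0, 0, 0], [0, -2, 2, 4], [0, 2, -3, -6], [0, 4, -6, -11]].
Congruent diagonalization of A (simultaneous row and column reduction) yields pivots 0, -2, -1, 1.
That gives 1 positive, 2 negative, 1 zero pivots.
Hence Q is indefinite.

indefinite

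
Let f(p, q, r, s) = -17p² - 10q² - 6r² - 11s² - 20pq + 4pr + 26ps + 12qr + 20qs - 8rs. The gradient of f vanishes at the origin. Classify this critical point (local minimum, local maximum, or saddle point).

The Hessian at the origin is H = [[-34, -20, 4, 26], [-20, -20, 12, 20], [4, 12, -12, -8], [26, 20, -8, -22]].
Congruent diagonalization of H (simultaneous row and column reduction) yields pivots -34, -140/17, -8/35, 2.
That gives 1 positive, 3 negative pivots.
H is indefinite, so the origin is a saddle point.

saddle point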